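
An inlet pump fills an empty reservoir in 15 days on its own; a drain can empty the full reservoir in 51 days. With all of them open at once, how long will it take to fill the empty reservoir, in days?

Net rate = 1/15 − 1/51 = (17 − 5)/255 = 12/255 = 4/85 per day.
Filling time = 1 ÷ (4/85) = 85/4 days.

85/4 days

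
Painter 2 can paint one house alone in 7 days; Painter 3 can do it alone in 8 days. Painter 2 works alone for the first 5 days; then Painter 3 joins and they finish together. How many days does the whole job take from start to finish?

In 5 days Painter 2 does 5/7 of the job, leaving 2/7.
Painter 2 and Painter 3 together work at 15/56 per day, so finishing takes 2/7 ÷ 15/56 = 16/15 days.
Total time = 5 + 16/15 = 91/15 days.

91/15 days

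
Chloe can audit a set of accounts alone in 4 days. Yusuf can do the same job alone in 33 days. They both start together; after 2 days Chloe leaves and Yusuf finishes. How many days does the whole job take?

In the first 2 days the combined rate is 37/132, so 37/66 of the job is done, leaving 29/66.
After Chloe leaves the rate is 1/33 per day; the remaining 29/66 takes 29/2 days.
Total = 2 + 29/2 = 33/2 days.

33/2 days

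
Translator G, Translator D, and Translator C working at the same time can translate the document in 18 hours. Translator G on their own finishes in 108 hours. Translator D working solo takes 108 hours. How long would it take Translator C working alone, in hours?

27 hours

Combined rate is 1/18 per hour.
Known contribution: 1/108 + 1/108 = (1 + 1)/108 = 2/108 = 1/54 per hour.
So Translator C's rate is 1/18 − 1/54 = 1/27, meaning 27 hours alone.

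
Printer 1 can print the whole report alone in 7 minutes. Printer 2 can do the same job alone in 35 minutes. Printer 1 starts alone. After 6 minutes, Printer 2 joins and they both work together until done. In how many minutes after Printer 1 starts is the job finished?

41/6 minutes

In the first 6 minutes Printer 1 alone does 6/7 of the job, leaving 1/7.
Once everyone is working, combined rate: 1/7 + 1/35 = (5 + 1)/35 = 6/35 per minute.
Remaining 1/7 at 6/35 per minute takes 5/6 minutes.
Total from the start = 6 + 5/6 = 41/6 minutes.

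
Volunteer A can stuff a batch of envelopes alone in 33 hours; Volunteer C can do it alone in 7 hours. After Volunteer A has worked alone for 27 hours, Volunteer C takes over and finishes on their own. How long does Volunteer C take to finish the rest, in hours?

In 27 hours Volunteer A does 27/33 = 9/11 of the job, leaving 2/11.
Volunteer C works at 1/7 per hour, so finishing takes 2/11 ÷ 1/7 = 14/11 hours.

14/11 hours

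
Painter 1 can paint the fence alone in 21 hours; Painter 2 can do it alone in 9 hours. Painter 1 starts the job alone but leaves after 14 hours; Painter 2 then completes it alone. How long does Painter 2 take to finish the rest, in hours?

3 hours

In 14 hours Painter 1 does 14/21 = 2/3 of the job, leaving 1/3.
Painter 2 works at 1/9 per hour, so finishing takes 1/3 ÷ 1/9 = 3 hours.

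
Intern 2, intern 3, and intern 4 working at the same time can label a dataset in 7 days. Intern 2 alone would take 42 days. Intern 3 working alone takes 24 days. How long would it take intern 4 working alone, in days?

168/13 days

Combined rate is 1/7 per day.
Known contribution: 1/42 + 1/24 = (4 + 7)/168 = 11/168 per day.
So intern 4's rate is 1/7 − 11/168 = 13/168, meaning 168/13 days alone.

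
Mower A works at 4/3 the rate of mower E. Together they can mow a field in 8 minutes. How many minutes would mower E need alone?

56/3 minutes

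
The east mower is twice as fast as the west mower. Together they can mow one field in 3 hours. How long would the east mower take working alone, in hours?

Let the west mower's rate be r; then the east mower's rate is 2r, so together (2 + 1)r = 3r = 1/3.
Thus r = 1/9 per hour.
The west mower alone: 9 hours; the east mower alone: 9/2 hours.

9/2 hours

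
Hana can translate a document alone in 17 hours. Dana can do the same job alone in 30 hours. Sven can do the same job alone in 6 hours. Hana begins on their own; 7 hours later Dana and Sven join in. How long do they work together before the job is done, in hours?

25/11 hours

In the first 7 hours Hana alone does 7/17 of the job, leaving 10/17.
Once everyone is working, combined rate: 1/17 + 1/30 + 1/6 = (30 + 17 + 85)/510 = 132/510 = 22/85 per hour.
Remaining 10/17 at 22/85 per hour takes 25/11 hours.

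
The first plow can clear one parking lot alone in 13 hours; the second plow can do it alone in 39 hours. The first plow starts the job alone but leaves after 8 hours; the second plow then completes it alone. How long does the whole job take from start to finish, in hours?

In 8 hours the first plow does 8/13 of the job, leaving 5/13.
The second plow works at 1/39 per hour, so finishing takes 5/13 ÷ 1/39 = 15 hours.
Total time = 8 + 15 = 23 hours.

23 hours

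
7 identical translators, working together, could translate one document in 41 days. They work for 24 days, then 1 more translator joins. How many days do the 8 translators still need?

119/8 days

One translator does 1/287 of the job per day.
After 24 days with 7 translators, 24/41 is done (17/41 left).
With 8 translators the rate is 8/287, so the rest takes 17/41 ÷ 8/287 = 119/8 days.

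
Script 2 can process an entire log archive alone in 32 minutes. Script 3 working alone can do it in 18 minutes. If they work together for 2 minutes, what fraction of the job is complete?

Combined rate: 1/32 + 1/18 = (9 + 16)/288 = 25/288 per minute.
In 2 minutes they complete 2·25/288 = 25/144 of the job.

25/144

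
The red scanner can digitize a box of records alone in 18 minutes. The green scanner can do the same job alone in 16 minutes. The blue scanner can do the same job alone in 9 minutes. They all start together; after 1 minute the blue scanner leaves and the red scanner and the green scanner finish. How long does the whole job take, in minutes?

128/17 minutes

In the first 1 minute the combined rate is 11/48, so 11/48 of the job is done, leaving 37/48.
After the blue scanner leaves the rate is 17/144 per minute; the remaining 37/48 takes 111/17 minutes.
Total = 1 + 111/17 = 128/17 minutes.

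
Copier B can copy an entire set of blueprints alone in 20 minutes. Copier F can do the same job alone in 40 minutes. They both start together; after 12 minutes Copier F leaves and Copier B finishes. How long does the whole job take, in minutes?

In the first 12 minutes the combined rate is 3/40, so 9/10 of the job is done, leaving 1/10.
After Copier F leaves the rate is 1/20 per minute; the remaining 1/10 takes 2 minutes.
Total = 12 + 2 = 14 minutes.

14 minutes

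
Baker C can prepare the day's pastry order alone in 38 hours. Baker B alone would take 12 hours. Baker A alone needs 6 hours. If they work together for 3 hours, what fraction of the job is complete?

Combined rate: 1/38 + 1/12 + 1/6 = (6 + 19 + 38)/228 = 63/228 = 21/76 per hour.
In 3 hours they complete 3·21/76 = 63/76 of the job.

63/76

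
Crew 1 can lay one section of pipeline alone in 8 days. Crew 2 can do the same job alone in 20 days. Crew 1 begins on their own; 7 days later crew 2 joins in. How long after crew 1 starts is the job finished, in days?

54/7 days

In the first 7 days crew 1 alone does 7/8 of the job, leaving 1/8.
Once everyone is working, combined rate: 1/8 + 1/20 = (5 + 2)/40 = 7/40 per day.
Remaining 1/8 at 7/40 per day takes 5/7 days.
Total from the start = 7 + 5/7 = 54/7 days.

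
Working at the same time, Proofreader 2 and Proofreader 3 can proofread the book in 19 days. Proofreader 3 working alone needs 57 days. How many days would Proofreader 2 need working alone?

57/2 days

Combined rate is 1/19 per day.
Known contribution: 1/57 per day.
So Proofreader 2's rate is 1/19 − 1/57 = 2/57, meaning 57/2 days alone.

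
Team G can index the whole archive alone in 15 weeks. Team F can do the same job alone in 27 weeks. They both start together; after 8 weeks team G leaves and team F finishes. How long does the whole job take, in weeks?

In the first 8 weeks the combined rate is 14/135, so 112/135 of the job is done, leaving 23/135.
After team G leaves the rate is 1/27 per week; the remaining 23/135 takes 23/5 weeks.
Total = 8 + 23/5 = 63/5 weeks.

63/5 weeks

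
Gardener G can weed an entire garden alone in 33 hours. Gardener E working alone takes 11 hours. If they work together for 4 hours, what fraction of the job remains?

17/33

Combined rate: 1/33 + 1/11 = (1 + 3)/33 = 4/33 per hour.
In 4 hours they complete 4·4/33 = 16/33 of the job.
So 17/33 remains.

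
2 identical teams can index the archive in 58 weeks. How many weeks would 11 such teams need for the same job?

116/11 weeks

Total work is 2·58 = 116 team-weeks.
With 11 teams: 116/11 weeks.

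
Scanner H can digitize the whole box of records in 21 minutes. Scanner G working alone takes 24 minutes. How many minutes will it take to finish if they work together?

Combined rate: 1/21 + 1/24 = (8 + 7)/168 = 15/168 = 5/56 per minute.
Time = 1 ÷ (5/56) = 56/5 minutes.

56/5 minutes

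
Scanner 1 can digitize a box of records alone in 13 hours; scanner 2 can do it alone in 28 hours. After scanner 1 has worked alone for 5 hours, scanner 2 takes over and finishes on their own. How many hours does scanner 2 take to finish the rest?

224/13 hours

In 5 hours scanner 1 does 5/13 of the job, leaving 8/13.
Scanner 2 works at 1/28 per hour, so finishing takes 8/13 ÷ 1/28 = 224/13 hours.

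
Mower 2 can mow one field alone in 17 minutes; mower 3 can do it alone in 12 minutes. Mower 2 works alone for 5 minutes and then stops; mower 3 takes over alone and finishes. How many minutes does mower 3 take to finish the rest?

In 5 minutes mower 2 does 5/17 of the job, leaving 12/17.
Mower 3 works at 1/12 per minute, so finishing takes 12/17 ÷ 1/12 = 144/17 minutes.

144/17 minutes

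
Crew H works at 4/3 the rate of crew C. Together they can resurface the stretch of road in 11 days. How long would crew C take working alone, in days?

77/3 days

Let crew C's rate be r; then crew H's rate is (4/3)r, so together (4/3 + 1)r = (7/3)r = 1/11.
Thus r = 3/77 per day.
Crew C alone: 77/3 days; crew H alone: 77/4 days.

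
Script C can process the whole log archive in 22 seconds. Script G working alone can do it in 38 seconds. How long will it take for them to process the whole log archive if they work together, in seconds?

Combined rate: 1/22 + 1/38 = (19 + 11)/418 = 30/418 = 15/209 per second.
Time = 1 ÷ (15/209) = 209/15 seconds.

209/15 seconds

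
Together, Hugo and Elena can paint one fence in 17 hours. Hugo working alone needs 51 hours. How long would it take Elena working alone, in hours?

51/2 hours

Combined rate is 1/17 per hour.
Known contribution: 1/51 per hour.
So Elena's rate is 1/17 − 1/51 = 2/51, meaning 51/2 hours alone.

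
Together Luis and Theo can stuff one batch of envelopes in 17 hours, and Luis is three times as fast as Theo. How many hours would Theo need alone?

68 hours

Let Theo's rate be r; then Luis's rate is 3r, so together (3 + 1)r = 4r = 1/17.
Thus r = 1/68 per hour.
Theo alone: 68 hours; Luis alone: 68/3 hours.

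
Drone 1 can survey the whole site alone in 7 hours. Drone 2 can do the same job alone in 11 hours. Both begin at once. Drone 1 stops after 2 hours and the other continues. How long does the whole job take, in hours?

In the first 2 hours the combined rate is 18/77, so 36/77 of the job is done, leaving 41/77.
After Drone 1 leaves the rate is 1/11 per hour; the remaining 41/77 takes 41/7 hours.
Total = 2 + 41/7 = 55/7 hours.

55/7 hours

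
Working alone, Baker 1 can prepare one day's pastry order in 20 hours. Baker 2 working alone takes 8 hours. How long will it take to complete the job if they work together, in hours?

Combined rate: 1/20 + 1/8 = (2 + 5)/40 = 7/40 per hour.
Time = 1 ÷ (7/40) = 40/7 hours.

40/7 hours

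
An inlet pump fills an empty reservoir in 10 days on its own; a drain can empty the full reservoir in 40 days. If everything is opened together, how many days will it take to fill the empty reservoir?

40/3 days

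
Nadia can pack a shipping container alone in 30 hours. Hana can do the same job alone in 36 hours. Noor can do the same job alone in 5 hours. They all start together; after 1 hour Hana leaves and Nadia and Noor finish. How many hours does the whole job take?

25/6 hours

In the first 1 hour the combined rate is 47/180, so 47/180 of the job is done, leaving 133/180.
After Hana leaves the rate is 7/30 per hour; the remaining 133/180 takes 19/6 hours.
Total = 1 + 19/6 = 25/6 hours.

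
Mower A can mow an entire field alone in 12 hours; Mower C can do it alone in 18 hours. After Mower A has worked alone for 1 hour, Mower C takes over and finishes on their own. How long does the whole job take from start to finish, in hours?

In 1 hour Mower A does 1/12 of the job, leaving 11/12.
Mower C works at 1/18 per hour, so finishing takes 11/12 ÷ 1/18 = 33/2 hours.
Total time = 1 + 33/2 = 35/2 hours.

35/2 hours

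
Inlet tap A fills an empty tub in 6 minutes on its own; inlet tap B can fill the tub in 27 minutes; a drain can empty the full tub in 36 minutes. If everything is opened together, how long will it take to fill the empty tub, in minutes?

Net rate = 1/6 + 1/27 − 1/36 = (18 + 4 − 3)/108 = 19/108 per minute.
Filling time = 1 ÷ (19/108) = 108/19 minutes.

108/19 minutes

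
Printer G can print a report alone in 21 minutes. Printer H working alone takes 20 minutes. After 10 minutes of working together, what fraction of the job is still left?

Combined rate: 1/21 + 1/20 = (20 + 21)/420 = 41/420 per minute.
In 10 minutes they complete 10·41/420 = 41/42 of the job.
So 1/42 remains.

1/42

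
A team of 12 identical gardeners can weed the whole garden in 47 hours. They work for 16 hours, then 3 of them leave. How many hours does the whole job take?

172/3 hours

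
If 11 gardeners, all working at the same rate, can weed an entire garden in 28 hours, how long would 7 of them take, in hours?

44 hours

Total work is 11·28 = 308 gardener-hours.
With 7 gardeners: 308/7 = 44 hours.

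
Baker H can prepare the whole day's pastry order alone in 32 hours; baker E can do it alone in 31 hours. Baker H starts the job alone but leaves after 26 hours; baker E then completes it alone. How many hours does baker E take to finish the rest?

In 26 hours baker H does 26/32 = 13/16 of the job, leaving 3/16.
Baker E works at 1/31 per hour, so finishing takes 3/16 ÷ 1/31 = 93/16 hours.

93/16 hours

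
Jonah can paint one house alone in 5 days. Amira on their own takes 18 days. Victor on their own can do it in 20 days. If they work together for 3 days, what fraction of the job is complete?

Combined rate: 1/5 + 1/18 + 1/20 = (36 + 10 + 9)/180 = 55/180 = 11/36 per day.
In 3 days they complete 3·11/36 = 11/12 of the job.

11/12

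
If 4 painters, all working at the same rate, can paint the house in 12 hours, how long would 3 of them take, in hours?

16 hours

Total work is 4·12 = 48 painter-hours.
With 3 painters: 48/3 = 16 hours.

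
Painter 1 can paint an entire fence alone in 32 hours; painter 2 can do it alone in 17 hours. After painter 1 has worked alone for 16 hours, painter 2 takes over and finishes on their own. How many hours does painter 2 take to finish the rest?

In 16 hours painter 1 does 16/32 = 1/2 of the job, leaving 1/2.
Painter 2 works at 1/17 per hour, so finishing takes 1/2 ÷ 1/17 = 17/2 hours.

17/2 hours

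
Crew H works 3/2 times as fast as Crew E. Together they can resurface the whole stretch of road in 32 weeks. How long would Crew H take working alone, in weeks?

Let Crew E's rate be r; then Crew H's rate is (3/2)r, so together (3/2 + 1)r = (5/2)r = 1/32.
Thus r = 1/80 per week.
Crew E alone: 80 weeks; Crew H alone: 160/3 weeks.

160/3 weeks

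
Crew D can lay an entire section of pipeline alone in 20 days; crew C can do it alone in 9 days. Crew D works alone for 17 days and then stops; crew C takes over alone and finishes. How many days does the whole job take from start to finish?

367/20 days

In 17 days crew D does 17/20 of the job, leaving 3/20.
Crew C works at 1/9 per day, so finishing takes 3/20 ÷ 1/9 = 27/20 days.
Total time = 17 + 27/20 = 367/20 days.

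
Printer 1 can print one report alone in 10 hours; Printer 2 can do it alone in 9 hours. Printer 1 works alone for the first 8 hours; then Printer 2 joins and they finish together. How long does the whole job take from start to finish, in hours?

170/19 hours

In 8 hours Printer 1 does 8/10 = 4/5 of the job, leaving 1/5.
Printer 1 and Printer 2 together work at 19/90 per hour, so finishing takes 1/5 ÷ 19/90 = 18/19 hours.
Total time = 8 + 18/19 = 170/19 hours.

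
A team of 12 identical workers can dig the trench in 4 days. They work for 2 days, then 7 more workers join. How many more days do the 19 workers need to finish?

24/19 days

One worker does 1/48 of the job per day.
After 2 days with 12 workers, 1/2 is done (1/2 left).
With 19 workers the rate is 19/48, so the rest takes 1/2 ÷ 19/48 = 24/19 days.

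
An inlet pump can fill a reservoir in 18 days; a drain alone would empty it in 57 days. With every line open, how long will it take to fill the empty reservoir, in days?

Net rate = 1/18 − 1/57 = (19 − 6)/342 = 13/342 per day.
Filling time = 1 ÷ (13/342) = 342/13 days.

342/13 days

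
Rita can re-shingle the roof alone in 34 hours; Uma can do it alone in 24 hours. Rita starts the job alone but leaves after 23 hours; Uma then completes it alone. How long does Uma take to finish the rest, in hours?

132/17 hours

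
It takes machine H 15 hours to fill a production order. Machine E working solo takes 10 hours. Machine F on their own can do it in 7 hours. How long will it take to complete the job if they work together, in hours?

42/13 hours

Combined rate: 1/15 + 1/10 + 1/7 = (14 + 21 + 30)/210 = 65/210 = 13/42 per hour.
Time = 1 ÷ (13/42) = 42/13 hours.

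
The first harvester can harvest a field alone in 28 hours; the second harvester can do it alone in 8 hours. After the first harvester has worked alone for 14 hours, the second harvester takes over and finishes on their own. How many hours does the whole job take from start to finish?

18 hours

In 14 hours the first harvester does 14/28 = 1/2 of the job, leaving 1/2.
The second harvester works at 1/8 per hour, so finishing takes 1/2 ÷ 1/8 = 4 hours.
Total time = 14 + 4 = 18 hours.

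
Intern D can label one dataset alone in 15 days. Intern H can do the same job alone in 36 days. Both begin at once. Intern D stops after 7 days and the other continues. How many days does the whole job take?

In the first 7 days the combined rate is 17/180, so 119/180 of the job is done, leaving 61/180.
After intern D leaves the rate is 1/36 per day; the remaining 61/180 takes 61/5 days.
Total = 7 + 61/5 = 96/5 days.

96/5 days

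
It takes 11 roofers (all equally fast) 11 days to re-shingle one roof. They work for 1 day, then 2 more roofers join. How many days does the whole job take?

123/13 days

One roofer does 1/121 of the job per day.
After 1 day with 11 roofers, 1/11 is done (10/11 left).
With 13 roofers the rate is 13/121, so the rest takes 10/11 ÷ 13/121 = 110/13 days.
Total = 1 + 110/13 = 123/13 days.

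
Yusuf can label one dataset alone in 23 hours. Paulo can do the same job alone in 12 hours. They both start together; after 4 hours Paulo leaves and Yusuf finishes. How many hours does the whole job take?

In the first 4 hours the combined rate is 35/276, so 35/69 of the job is done, leaving 34/69.
After Paulo leaves the rate is 1/23 per hour; the remaining 34/69 takes 34/3 hours.
Total = 4 + 34/3 = 46/3 hours.

46/3 hours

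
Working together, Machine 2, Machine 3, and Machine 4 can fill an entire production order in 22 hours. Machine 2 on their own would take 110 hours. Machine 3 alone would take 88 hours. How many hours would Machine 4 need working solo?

Combined rate is 1/22 per hour.
Known contribution: 1/110 + 1/88 = (4 + 5)/440 = 9/440 per hour.
So Machine 4's rate is 1/22 − 9/440 = 1/40, meaning 40 hours alone.

40 hours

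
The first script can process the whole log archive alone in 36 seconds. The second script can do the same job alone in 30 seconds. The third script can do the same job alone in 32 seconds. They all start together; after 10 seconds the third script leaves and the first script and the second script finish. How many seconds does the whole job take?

45/4 seconds

In the first 10 seconds the combined rate is 133/1440, so 133/144 of the job is done, leaving 11/144.
After the third script leaves the rate is 11/180 per second; the remaining 11/144 takes 5/4 seconds.
Total = 10 + 5/4 = 45/4 seconds.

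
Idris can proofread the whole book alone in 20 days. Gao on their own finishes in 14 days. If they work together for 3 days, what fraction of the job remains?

Combined rate: 1/20 + 1/14 = (7 + 10)/140 = 17/140 per day.
In 3 days they complete 3·17/140 = 51/140 of the job.
So 89/140 remains.

89/140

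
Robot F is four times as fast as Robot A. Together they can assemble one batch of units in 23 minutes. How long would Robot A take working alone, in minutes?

115 minutes

Let Robot A's rate be r; then Robot F's rate is 4r, so together (4 + 1)r = 5r = 1/23.
Thus r = 1/115 per minute.
Robot A alone: 115 minutes; Robot F alone: 115/4 minutes.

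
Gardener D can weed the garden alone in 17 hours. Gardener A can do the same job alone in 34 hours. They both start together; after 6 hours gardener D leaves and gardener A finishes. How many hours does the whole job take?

In the first 6 hours the combined rate is 3/34, so 9/17 of the job is done, leaving 8/17.
After gardener D leaves the rate is 1/34 per hour; the remaining 8/17 takes 16 hours.
Total = 6 + 16 = 22 hours.

22 hours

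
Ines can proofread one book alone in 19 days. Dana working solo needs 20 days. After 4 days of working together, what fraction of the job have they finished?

Combined rate: 1/19 + 1/20 = (20 + 19)/380 = 39/380 per day.
In 4 days they complete 4·39/380 = 39/95 of the job.

39/95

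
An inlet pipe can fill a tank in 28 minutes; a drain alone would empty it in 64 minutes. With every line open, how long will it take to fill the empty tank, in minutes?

448/9 minutes

Net rate = 1/28 − 1/64 = (16 − 7)/448 = 9/448 per minute.
Filling time = 1 ÷ (9/448) = 448/9 minutes.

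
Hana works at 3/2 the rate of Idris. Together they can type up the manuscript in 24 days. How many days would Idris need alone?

60 days

Let Idris's rate be r; then Hana's rate is (3/2)r, so together (3/2 + 1)r = (5/2)r = 1/24.
Thus r = 1/60 per day.
Idris alone: 60 days; Hana alone: 40 days.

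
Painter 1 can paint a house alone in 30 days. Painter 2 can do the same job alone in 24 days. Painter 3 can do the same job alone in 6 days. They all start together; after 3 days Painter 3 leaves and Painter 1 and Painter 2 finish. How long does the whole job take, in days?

20/3 days

In the first 3 days the combined rate is 29/120, so 29/40 of the job is done, leaving 11/40.
After Painter 3 leaves the rate is 3/40 per day; the remaining 11/40 takes 11/3 days.
Total = 3 + 11/3 = 20/3 days.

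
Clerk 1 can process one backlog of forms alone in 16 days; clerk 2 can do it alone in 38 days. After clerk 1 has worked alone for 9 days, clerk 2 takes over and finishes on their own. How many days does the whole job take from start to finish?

In 9 days clerk 1 does 9/16 of the job, leaving 7/16.
Clerk 2 works at 1/38 per day, so finishing takes 7/16 ÷ 1/38 = 133/8 days.
Total time = 9 + 133/8 = 205/8 days.

205/8 days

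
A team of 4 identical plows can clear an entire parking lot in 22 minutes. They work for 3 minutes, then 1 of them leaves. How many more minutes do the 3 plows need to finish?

76/3 minutes

One plow does 1/88 of the job per minute.
After 3 minutes with 4 plows, 3/22 is done (19/22 left).
With 3 plows the rate is 3/88, so the rest takes 19/22 ÷ 3/88 = 76/3 minutes.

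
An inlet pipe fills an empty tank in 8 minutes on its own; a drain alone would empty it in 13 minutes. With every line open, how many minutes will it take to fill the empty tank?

104/5 minutes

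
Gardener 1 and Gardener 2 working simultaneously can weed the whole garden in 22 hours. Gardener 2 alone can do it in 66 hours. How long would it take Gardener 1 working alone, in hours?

33 hours

Combined rate is 1/22 per hour.
Known contribution: 1/66 per hour.
So Gardener 1's rate is 1/22 − 1/66 = 1/33, meaning 33 hours alone.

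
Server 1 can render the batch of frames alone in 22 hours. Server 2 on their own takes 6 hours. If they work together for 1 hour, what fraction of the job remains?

26/33

Combined rate: 1/22 + 1/6 = (3 + 11)/66 = 14/66 = 7/33 per hour.
In 1 hour they complete 1·7/33 = 7/33 of the job.
So 26/33 remains.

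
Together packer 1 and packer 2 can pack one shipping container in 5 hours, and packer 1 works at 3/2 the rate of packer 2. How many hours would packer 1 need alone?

Let packer 2's rate be r; then packer 1's rate is (3/2)r, so together (3/2 + 1)r = (5/2)r = 1/5.
Thus r = 2/25 per hour.
Packer 2 alone: 25/2 hours; packer 1 alone: 25/3 hours.

25/3 hours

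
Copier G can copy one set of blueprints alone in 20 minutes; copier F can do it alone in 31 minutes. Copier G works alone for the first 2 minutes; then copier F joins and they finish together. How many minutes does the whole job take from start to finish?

220/17 minutes

In 2 minutes copier G does 2/20 = 1/10 of the job, leaving 9/10.
Copier G and copier F together work at 51/620 per minute, so finishing takes 9/10 ÷ 51/620 = 186/17 minutes.
Total time = 2 + 186/17 = 220/17 minutes.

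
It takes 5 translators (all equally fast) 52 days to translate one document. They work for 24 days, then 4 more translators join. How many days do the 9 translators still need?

One translator does 1/260 of the job per day.
After 24 days with 5 translators, 6/13 is done (7/13 left).
With 9 translators the rate is 9/260, so the rest takes 7/13 ÷ 9/260 = 140/9 days.

140/9 days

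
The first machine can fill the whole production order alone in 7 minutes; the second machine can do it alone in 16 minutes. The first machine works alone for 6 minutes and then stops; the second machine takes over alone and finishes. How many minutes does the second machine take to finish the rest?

In 6 minutes the first machine does 6/7 of the job, leaving 1/7.
The second machine works at 1/16 per minute, so finishing takes 1/7 ÷ 1/16 = 16/7 minutes.

16/7 minutes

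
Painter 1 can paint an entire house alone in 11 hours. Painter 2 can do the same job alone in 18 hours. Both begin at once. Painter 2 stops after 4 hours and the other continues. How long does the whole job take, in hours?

77/9 hours

In the first 4 hours the combined rate is 29/198, so 58/99 of the job is done, leaving 41/99.
After painter 2 leaves the rate is 1/11 per hour; the remaining 41/99 takes 41/9 hours.
Total = 4 + 41/9 = 77/9 hours.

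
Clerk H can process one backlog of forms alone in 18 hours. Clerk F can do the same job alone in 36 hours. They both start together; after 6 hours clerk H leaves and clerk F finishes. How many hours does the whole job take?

24 hours

In the first 6 hours the combined rate is 1/12, so 1/2 of the job is done, leaving 1/2.
After clerk H leaves the rate is 1/36 per hour; the remaining 1/2 takes 18 hours.
Total = 6 + 18 = 24 hours.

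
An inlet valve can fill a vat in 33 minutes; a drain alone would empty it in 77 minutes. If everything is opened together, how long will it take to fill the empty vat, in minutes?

231/4 minutes

Net rate = 1/33 − 1/77 = (7 − 3)/231 = 4/231 per minute.
Filling time = 1 ÷ (4/231) = 231/4 minutes.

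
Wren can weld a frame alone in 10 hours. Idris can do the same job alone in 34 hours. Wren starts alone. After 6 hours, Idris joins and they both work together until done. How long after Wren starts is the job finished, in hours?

In the first 6 hours Wren alone does 6/10 = 3/5 of the job, leaving 2/5.
Once everyone is working, combined rate: 1/10 + 1/34 = (17 + 5)/170 = 22/170 = 11/85 per hour.
Remaining 2/5 at 11/85 per hour takes 34/11 hours.
Total from the start = 6 + 34/11 = 100/11 hours.

100/11 hours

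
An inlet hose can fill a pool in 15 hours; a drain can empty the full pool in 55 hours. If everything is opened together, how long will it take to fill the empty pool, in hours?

165/8 hours

Net rate = 1/15 − 1/55 = (11 − 3)/165 = 8/165 per hour.
Filling time = 1 ÷ (8/165) = 165/8 hours.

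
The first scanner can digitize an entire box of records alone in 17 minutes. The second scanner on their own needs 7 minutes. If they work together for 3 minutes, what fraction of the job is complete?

Combined rate: 1/17 + 1/7 = (7 + 17)/119 = 24/119 per minute.
In 3 minutes they complete 3·24/119 = 72/119 of the job.

72/119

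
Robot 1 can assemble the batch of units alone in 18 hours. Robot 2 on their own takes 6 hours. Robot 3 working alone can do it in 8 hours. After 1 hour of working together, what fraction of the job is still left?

Combined rate: 1/18 + 1/6 + 1/8 = (4 + 12 + 9)/72 = 25/72 per hour.
In 1 hour they complete 1·25/72 = 25/72 of the job.
So 47/72 remains.

47/72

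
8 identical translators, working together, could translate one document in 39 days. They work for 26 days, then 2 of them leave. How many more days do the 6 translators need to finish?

52/3 days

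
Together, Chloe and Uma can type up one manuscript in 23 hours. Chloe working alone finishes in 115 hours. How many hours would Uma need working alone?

115/4 hours

Combined rate is 1/23 per hour.
Known contribution: 1/115 per hour.
So Uma's rate is 1/23 − 1/115 = 4/115, meaning 115/4 hours alone.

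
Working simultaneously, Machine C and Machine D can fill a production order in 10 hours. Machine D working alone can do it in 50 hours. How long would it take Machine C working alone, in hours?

Combined rate is 1/10 per hour.
Known contribution: 1/50 per hour.
So Machine C's rate is 1/10 − 1/50 = 2/25, meaning 25/2 hours alone.

25/2 hours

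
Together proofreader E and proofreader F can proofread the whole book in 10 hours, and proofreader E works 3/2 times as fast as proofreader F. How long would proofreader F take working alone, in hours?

25 hours

Let proofreader F's rate be r; then proofreader E's rate is (3/2)r, so together (3/2 + 1)r = (5/2)r = 1/10.
Thus r = 1/25 per hour.
Proofreader F alone: 25 hours; proofreader E alone: 50/3 hours.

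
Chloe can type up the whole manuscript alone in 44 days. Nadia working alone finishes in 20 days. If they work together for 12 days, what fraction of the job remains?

Combined rate: 1/44 + 1/20 = (5 + 11)/220 = 16/220 = 4/55 per day.
In 12 days they complete 12·4/55 = 48/55 of the job.
So 7/55 remains.

7/55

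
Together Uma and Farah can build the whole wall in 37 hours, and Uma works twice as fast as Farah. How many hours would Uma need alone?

Let Farah's rate be r; then Uma's rate is 2r, so together (2 + 1)r = 3r = 1/37.
Thus r = 1/111 per hour.
Farah alone: 111 hours; Uma alone: 111/2 hours.

111/2 hours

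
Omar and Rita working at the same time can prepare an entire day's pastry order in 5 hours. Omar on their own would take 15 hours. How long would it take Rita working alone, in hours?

Combined rate is 1/5 per hour.
Known contribution: 1/15 per hour.
So Rita's rate is 1/5 − 1/15 = 2/15, meaning 15/2 hours alone.

15/2 hours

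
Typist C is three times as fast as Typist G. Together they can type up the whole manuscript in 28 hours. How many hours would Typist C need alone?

112/3 hours

Let Typist G's rate be r; then Typist C's rate is 3r, so together (3 + 1)r = 4r = 1/28.
Thus r = 1/112 per hour.
Typist G alone: 112 hours; Typist C alone: 112/3 hours.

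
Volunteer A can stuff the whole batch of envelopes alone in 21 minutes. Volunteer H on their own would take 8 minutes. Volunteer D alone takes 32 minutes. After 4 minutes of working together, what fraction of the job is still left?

Combined rate: 1/21 + 1/8 + 1/32 = (32 + 84 + 21)/672 = 137/672 per minute.
In 4 minutes they complete 4·137/672 = 137/168 of the job.
So 31/168 remains.

31/168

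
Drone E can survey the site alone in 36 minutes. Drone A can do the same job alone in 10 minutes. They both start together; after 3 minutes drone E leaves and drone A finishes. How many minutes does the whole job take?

55/6 minutes

In the first 3 minutes the combined rate is 23/180, so 23/60 of the job is done, leaving 37/60.
After drone E leaves the rate is 1/10 per minute; the remaining 37/60 takes 37/6 minutes.
Total = 3 + 37/6 = 55/6 minutes.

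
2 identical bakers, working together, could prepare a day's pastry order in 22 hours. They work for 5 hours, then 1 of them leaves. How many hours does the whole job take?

One baker does 1/44 of the job per hour.
After 5 hours with 2 bakers, 5/22 is done (17/22 left).
With 1 baker the rate is 1/44, so the rest takes 17/22 ÷ 1/44 = 34 hours.
Total = 5 + 34 = 39 hours.

39 hours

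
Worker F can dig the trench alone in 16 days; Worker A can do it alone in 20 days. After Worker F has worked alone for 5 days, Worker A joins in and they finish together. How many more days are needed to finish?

55/9 days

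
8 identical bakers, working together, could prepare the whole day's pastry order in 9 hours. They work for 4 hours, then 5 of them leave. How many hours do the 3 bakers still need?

40/3 hours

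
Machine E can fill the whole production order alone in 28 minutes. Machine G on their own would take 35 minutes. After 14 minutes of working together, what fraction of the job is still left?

1/10

Combined rate: 1/28 + 1/35 = (5 + 4)/140 = 9/140 per minute.
In 14 minutes they complete 14·9/140 = 9/10 of the job.
So 1/10 remains.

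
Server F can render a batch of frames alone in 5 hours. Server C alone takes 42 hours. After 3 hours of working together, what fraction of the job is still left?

Combined rate: 1/5 + 1/42 = (42 + 5)/210 = 47/210 per hour.
In 3 hours they complete 3·47/210 = 47/70 of the job.
So 23/70 remains.

23/70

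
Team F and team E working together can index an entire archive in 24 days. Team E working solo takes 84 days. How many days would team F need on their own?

168/5 days

Combined rate is 1/24 per day.
Known contribution: 1/84 per day.
So team F's rate is 1/24 − 1/84 = 5/168, meaning 168/5 days alone.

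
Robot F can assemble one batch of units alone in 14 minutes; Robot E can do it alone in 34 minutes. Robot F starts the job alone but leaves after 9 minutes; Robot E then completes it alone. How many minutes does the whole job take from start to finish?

148/7 minutes

In 9 minutes Robot F does 9/14 of the job, leaving 5/14.
Robot E works at 1/34 per minute, so finishing takes 5/14 ÷ 1/34 = 85/7 minutes.
Total time = 9 + 85/7 = 148/7 minutes.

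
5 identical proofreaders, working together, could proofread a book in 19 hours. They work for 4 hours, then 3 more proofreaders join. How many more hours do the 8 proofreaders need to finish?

75/8 hours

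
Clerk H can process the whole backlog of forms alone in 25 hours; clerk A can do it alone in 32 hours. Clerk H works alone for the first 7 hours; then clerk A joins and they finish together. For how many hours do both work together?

In 7 hours clerk H does 7/25 of the job, leaving 18/25.
Clerk H and clerk A together work at 57/800 per hour, so finishing takes 18/25 ÷ 57/800 = 192/19 hours.

192/19 hours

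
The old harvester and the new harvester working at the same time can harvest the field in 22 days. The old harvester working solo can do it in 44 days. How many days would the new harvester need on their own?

44 days

Combined rate is 1/22 per day.
Known contribution: 1/44 per day.
So the new harvester's rate is 1/22 − 1/44 = 1/44, meaning 44 days alone.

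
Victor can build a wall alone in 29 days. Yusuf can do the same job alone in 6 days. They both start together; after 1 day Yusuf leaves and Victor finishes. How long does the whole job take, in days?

In the first 1 day the combined rate is 35/174, so 35/174 of the job is done, leaving 139/174.
After Yusuf leaves the rate is 1/29 per day; the remaining 139/174 takes 139/6 days.
Total = 1 + 139/6 = 145/6 days.

145/6 days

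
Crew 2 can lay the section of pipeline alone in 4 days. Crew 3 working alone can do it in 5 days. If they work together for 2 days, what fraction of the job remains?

Combined rate: 1/4 + 1/5 = (5 + 4)/20 = 9/20 per day.
In 2 days they complete 2·9/20 = 9/10 of the job.
So 1/10 remains.

1/10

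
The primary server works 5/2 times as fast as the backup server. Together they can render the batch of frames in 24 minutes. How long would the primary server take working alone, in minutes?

Let the backup server's rate be r; then the primary server's rate is (5/2)r, so together (5/2 + 1)r = (7/2)r = 1/24.
Thus r = 1/84 per minute.
The backup server alone: 84 minutes; the primary server alone: 168/5 minutes.

168/5 minutes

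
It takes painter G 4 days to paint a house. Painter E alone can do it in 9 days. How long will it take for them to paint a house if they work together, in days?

36/13 days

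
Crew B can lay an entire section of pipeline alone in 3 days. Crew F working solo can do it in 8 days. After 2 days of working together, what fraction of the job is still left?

Combined rate: 1/3 + 1/8 = (8 + 3)/24 = 11/24 per day.
In 2 days they complete 2·11/24 = 11/12 of the job.
So 1/12 remains.

1/12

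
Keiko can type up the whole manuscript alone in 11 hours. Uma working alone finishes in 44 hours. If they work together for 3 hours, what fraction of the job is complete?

15/44

Combined rate: 1/11 + 1/44 = (4 + 1)/44 = 5/44 per hour.
In 3 hours they complete 3·5/44 = 15/44 of the job.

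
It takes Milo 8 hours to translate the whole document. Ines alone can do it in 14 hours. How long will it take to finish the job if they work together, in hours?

With two workers the combined time is the product over the sum: 8·14/(8+14) = 112/22 = 56/11 hours.

56/11 hours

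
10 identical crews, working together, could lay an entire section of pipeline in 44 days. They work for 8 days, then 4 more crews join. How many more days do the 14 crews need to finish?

One crew does 1/440 of the job per day.
After 8 days with 10 crews, 2/11 is done (9/11 left).
With 14 crews the rate is 14/440 = 7/220, so the rest takes 9/11 ÷ 7/220 = 180/7 days.

180/7 days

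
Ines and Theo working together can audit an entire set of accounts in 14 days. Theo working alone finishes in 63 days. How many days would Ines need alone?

18 days

Combined rate is 1/14 per day.
Known contribution: 1/63 per day.
So Ines's rate is 1/14 − 1/63 = 1/18, meaning 18 days alone.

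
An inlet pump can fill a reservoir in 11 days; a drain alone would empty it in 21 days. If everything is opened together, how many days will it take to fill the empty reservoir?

Net rate = 1/11 − 1/21 = (21 − 11)/231 = 10/231 per day.
Filling time = 1 ÷ (10/231) = 231/10 days.

231/10 days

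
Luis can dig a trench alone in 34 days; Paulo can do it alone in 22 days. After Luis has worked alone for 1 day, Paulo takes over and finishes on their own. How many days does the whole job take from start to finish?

In 1 day Luis does 1/34 of the job, leaving 33/34.
Paulo works at 1/22 per day, so finishing takes 33/34 ÷ 1/22 = 363/17 days.
Total time = 1 + 363/17 = 380/17 days.

380/17 days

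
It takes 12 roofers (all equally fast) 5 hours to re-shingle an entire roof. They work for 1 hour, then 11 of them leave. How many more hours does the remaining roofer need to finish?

One roofer does 1/60 of the job per hour.
After 1 hour with 12 roofers, 1/5 is done (4/5 left).
With 1 roofer the rate is 1/60, so the rest takes 4/5 ÷ 1/60 = 48 hours.

48 hours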